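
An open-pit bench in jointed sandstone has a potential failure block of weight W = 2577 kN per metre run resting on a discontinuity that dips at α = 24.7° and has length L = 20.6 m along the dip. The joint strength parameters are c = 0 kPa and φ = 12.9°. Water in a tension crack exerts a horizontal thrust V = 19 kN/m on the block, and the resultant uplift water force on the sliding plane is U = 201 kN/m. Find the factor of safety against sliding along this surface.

Resolving the block weight along and normal to the plane and applying the Mohr–Coulomb strength on the joint:
N' = W cosα − U − V sinα = 2577·cos24.7° − 201 − 19·sin24.7° = 2132.3 kN/m
Driving force T = W sinα + V cosα = 2577·sin24.7° + 19·cos24.7° = 1094.1 kN/m
Resisting force R = c·L + N'·tanφ = 0·20.6 + 2132.3·tan12.9° = 0.0 + 488.4 = 488.4 kN/m
FS = R / T = 488.4 / 1094.1 = 0.446

FS = 0.45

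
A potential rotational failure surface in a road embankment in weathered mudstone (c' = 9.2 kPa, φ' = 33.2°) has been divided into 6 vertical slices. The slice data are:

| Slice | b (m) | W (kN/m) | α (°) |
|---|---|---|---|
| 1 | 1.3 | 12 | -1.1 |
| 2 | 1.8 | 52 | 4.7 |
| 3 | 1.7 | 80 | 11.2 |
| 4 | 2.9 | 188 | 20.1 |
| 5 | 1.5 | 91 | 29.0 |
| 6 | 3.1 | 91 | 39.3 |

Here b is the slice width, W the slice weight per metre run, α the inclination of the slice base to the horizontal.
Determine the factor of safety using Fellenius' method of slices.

FS = 2.33

Ordinary method of slices: FS = Σ[c'·Δl_i + (W_i cosα_i)·tanφ'] / Σ W_i sinα_i, with Δl_i = b_i / cosα_i.
Slice 1: Δl = 1.3/cos(-1.1°) = 1.300 m; N'_1 = 12·cos(-1.1°) = 12.0; c'Δl = 11.96; W sinα = -0.2
Slice 2: Δl = 1.8/cos4.7° = 1.806 m; N'_2 = 52·cos4.7° = 51.8; c'Δl = 16.62; W sinα = 4.3
Slice 3: Δl = 1.7/cos11.2° = 1.733 m; N'_3 = 80·cos11.2° = 78.5; c'Δl = 15.94; W sinα = 15.5
Slice 4: Δl = 2.9/cos20.1° = 3.088 m; N'_4 = 188·cos20.1° = 176.5; c'Δl = 28.41; W sinα = 64.6
Slice 5: Δl = 1.5/cos29.0° = 1.715 m; N'_5 = 91·cos29.0° = 79.6; c'Δl = 15.78; W sinα = 44.1
Slice 6: Δl = 3.1/cos39.3° = 4.006 m; N'_6 = 91·cos39.3° = 70.4; c'Δl = 36.86; W sinα = 57.6
Σc'Δl = 125.6 kN/m; ΣN' = 468.9 kN/m; ΣW sinα = 185.9 kN/m
Resisting = 125.6 + 468.9·tan33.2° = 125.6 + 306.8 = 432.4 kN/m
FS = 432.4 / 185.9 = 2.325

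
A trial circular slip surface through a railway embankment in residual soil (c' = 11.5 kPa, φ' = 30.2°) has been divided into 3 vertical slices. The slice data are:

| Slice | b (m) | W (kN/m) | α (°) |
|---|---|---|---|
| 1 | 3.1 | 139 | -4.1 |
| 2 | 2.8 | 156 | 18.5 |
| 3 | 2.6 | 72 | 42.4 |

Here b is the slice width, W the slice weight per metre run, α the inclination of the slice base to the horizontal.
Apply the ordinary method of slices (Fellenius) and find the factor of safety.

Ordinary method of slices: FS = Σ[c'·Δl_i + (W_i cosα_i)·tanφ'] / Σ W_i sinα_i, with Δl_i = b_i / cosα_i.
Slice 1: Δl = 3.1/cos(-4.1°) = 3.108 m; N'_1 = 139·cos(-4.1°) = 138.6; c'Δl = 35.74; W sinα = -9.9
Slice 2: Δl = 2.8/cos18.5° = 2.953 m; N'_2 = 156·cos18.5° = 147.9; c'Δl = 33.95; W sinα = 49.5
Slice 3: Δl = 2.6/cos42.4° = 3.521 m; N'_3 = 72·cos42.4° = 53.2; c'Δl = 40.49; W sinα = 48.5
Σc'Δl = 110.2 kN/m; ΣN' = 339.8 kN/m; ΣW sinα = 88.1 kN/m
Resisting = 110.2 + 339.8·tan30.2° = 110.2 + 197.7 = 307.9 kN/m
FS = 307.9 / 88.1 = 3.495

FS = 3.49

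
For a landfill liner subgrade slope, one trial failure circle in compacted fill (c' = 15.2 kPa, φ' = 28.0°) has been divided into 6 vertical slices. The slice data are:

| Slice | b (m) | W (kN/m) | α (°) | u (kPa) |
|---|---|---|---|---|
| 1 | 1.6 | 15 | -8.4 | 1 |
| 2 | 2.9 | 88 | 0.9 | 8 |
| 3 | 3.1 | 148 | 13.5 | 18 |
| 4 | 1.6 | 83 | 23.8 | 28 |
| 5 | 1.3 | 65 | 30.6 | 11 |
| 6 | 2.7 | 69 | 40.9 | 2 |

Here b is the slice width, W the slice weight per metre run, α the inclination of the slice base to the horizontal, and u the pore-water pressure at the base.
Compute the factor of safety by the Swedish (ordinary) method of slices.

FS = 2.53

Ordinary method of slices: FS = Σ[c'·Δl_i + (W_i cosα_i − u_i·Δl_i)·tanφ'] / Σ W_i sinα_i, with Δl_i = b_i / cosα_i.
Slice 1: Δl = 1.6/cos(-8.4°) = 1.617 m; N'_1 = 15·cos(-8.4°) − 1·1.617 = 13.2; c'Δl = 24.58; W sinα = -2.2
Slice 2: Δl = 2.9/cos0.9° = 2.900 m; N'_2 = 88·cos0.9° − 8·2.900 = 64.8; c'Δl = 44.09; W sinα = 1.4
Slice 3: Δl = 3.1/cos13.5° = 3.188 m; N'_3 = 148·cos13.5° − 18·3.188 = 86.5; c'Δl = 48.46; W sinα = 34.5
Slice 4: Δl = 1.6/cos23.8° = 1.749 m; N'_4 = 83·cos23.8° − 28·1.749 = 27.0; c'Δl = 26.58; W sinα = 33.5
Slice 5: Δl = 1.3/cos30.6° = 1.510 m; N'_5 = 65·cos30.6° − 11·1.510 = 39.3; c'Δl = 22.96; W sinα = 33.1
Slice 6: Δl = 2.7/cos40.9° = 3.572 m; N'_6 = 69·cos40.9° − 2·3.572 = 45.0; c'Δl = 54.30; W sinα = 45.2
Σc'Δl = 221.0 kN/m; ΣN' = 275.9 kN/m; ΣW sinα = 145.5 kN/m
Resisting = 221.0 + 275.9·tan28.0° = 221.0 + 146.7 = 367.6 kN/m
FS = 367.6 / 145.5 = 2.527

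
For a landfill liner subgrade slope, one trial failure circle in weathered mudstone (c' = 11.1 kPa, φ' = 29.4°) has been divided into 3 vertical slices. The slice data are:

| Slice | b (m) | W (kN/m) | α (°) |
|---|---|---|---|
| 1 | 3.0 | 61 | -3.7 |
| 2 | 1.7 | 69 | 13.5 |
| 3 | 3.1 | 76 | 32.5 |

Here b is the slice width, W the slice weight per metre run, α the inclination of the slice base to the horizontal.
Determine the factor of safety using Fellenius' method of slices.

FS = 3.81

Ordinary method of slices: FS = Σ[c'·Δl_i + (W_i cosα_i)·tanφ'] / Σ W_i sinα_i, with Δl_i = b_i / cosα_i.
Slice 1: Δl = 3.0/cos(-3.7°) = 3.006 m; N'_1 = 61·cos(-3.7°) = 60.9; c'Δl = 33.37; W sinα = -3.9
Slice 2: Δl = 1.7/cos13.5° = 1.748 m; N'_2 = 69·cos13.5° = 67.1; c'Δl = 19.41; W sinα = 16.1
Slice 3: Δl = 3.1/cos32.5° = 3.676 m; N'_3 = 76·cos32.5° = 64.1; c'Δl = 40.80; W sinα = 40.8
Σc'Δl = 93.6 kN/m; ΣN' = 192.1 kN/m; ΣW sinα = 53.0 kN/m
Resisting = 93.6 + 192.1·tan29.4° = 93.6 + 108.2 = 201.8 kN/m
FS = 201.8 / 53.0 = 3.807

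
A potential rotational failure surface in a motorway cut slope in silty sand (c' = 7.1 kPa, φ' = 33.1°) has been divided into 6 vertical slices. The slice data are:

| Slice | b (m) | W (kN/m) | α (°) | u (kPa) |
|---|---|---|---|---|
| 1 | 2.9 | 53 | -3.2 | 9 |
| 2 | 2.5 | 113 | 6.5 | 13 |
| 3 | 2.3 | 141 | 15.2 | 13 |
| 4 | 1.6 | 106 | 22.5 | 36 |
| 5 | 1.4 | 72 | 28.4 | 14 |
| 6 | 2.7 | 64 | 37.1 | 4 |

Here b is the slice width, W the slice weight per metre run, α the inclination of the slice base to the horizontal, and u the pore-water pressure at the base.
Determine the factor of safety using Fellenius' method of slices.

FS = 1.97

Ordinary method of slices: FS = Σ[c'·Δl_i + (W_i cosα_i − u_i·Δl_i)·tanφ'] / Σ W_i sinα_i, with Δl_i = b_i / cosα_i.
Slice 1: Δl = 2.9/cos(-3.2°) = 2.905 m; N'_1 = 53·cos(-3.2°) − 9·2.905 = 26.8; c'Δl = 20.62; W sinα = -3.0
Slice 2: Δl = 2.5/cos6.5° = 2.516 m; N'_2 = 113·cos6.5° − 13·2.516 = 79.6; c'Δl = 17.86; W sinα = 12.8
Slice 3: Δl = 2.3/cos15.2° = 2.383 m; N'_3 = 141·cos15.2° − 13·2.383 = 105.1; c'Δl = 16.92; W sinα = 37.0
Slice 4: Δl = 1.6/cos22.5° = 1.732 m; N'_4 = 106·cos22.5° − 36·1.732 = 35.6; c'Δl = 12.30; W sinα = 40.6
Slice 5: Δl = 1.4/cos28.4° = 1.592 m; N'_5 = 72·cos28.4° − 14·1.592 = 41.1; c'Δl = 11.30; W sinα = 34.2
Slice 6: Δl = 2.7/cos37.1° = 3.385 m; N'_6 = 64·cos37.1° − 4·3.385 = 37.5; c'Δl = 24.04; W sinα = 38.6
Σc'Δl = 103.0 kN/m; ΣN' = 325.6 kN/m; ΣW sinα = 160.2 kN/m
Resisting = 103.0 + 325.6·tan33.1° = 103.0 + 212.2 = 315.3 kN/m
FS = 315.3 / 160.2 = 1.968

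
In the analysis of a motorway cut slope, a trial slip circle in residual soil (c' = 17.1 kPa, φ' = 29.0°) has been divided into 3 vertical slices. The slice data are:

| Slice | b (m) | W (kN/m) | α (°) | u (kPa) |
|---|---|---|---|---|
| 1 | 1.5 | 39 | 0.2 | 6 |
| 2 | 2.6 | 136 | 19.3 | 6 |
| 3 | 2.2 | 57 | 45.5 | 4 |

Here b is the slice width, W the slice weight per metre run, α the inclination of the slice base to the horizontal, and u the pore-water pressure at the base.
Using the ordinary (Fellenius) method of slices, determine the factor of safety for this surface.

FS = 2.57

Ordinary method of slices: FS = Σ[c'·Δl_i + (W_i cosα_i − u_i·Δl_i)·tanφ'] / Σ W_i sinα_i, with Δl_i = b_i / cosα_i.
Slice 1: Δl = 1.5/cos0.2° = 1.500 m; N'_1 = 39·cos0.2° − 6·1.500 = 30.0; c'Δl = 25.65; W sinα = 0.1
Slice 2: Δl = 2.6/cos19.3° = 2.755 m; N'_2 = 136·cos19.3° − 6·2.755 = 111.8; c'Δl = 47.11; W sinα = 44.9
Slice 3: Δl = 2.2/cos45.5° = 3.139 m; N'_3 = 57·cos45.5° − 4·3.139 = 27.4; c'Δl = 53.67; W sinα = 40.7
Σc'Δl = 126.4 kN/m; ΣN' = 169.2 kN/m; ΣW sinα = 85.7 kN/m
Resisting = 126.4 + 169.2·tan29.0° = 126.4 + 93.8 = 220.2 kN/m
FS = 220.2 / 85.7 = 2.569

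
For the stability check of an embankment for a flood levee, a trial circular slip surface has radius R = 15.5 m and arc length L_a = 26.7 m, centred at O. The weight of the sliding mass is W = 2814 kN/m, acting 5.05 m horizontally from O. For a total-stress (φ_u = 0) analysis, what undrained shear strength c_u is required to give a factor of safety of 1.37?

FS = c_u·L_a·R / (W·d), so c_u = FS·W·d / (L_a·R).
c_u = 1.37·2814·5.05 / (26.70·15.5) = 19468.7 / 413.85 = 47.04 kPa

c_u = 47.0 kPa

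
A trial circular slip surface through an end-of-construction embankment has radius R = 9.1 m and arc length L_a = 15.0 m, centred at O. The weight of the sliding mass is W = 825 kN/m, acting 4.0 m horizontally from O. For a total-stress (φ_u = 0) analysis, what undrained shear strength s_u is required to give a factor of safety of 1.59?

s_u = 38.4 kPa

FS = s_u·L_a·R / (W·d), so s_u = FS·W·d / (L_a·R).
s_u = 1.59·825·4.0 / (15.00·9.1) = 5247.0 / 136.50 = 38.44 kPa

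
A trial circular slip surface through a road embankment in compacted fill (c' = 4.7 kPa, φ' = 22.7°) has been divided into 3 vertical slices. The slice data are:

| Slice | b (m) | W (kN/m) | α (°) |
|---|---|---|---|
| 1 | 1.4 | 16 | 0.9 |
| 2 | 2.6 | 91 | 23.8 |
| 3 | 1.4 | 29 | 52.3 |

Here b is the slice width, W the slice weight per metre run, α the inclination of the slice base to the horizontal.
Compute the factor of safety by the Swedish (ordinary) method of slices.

FS = 1.33

Ordinary method of slices: FS = Σ[c'·Δl_i + (W_i cosα_i)·tanφ'] / Σ W_i sinα_i, with Δl_i = b_i / cosα_i.
Slice 1: Δl = 1.4/cos0.9° = 1.400 m; N'_1 = 16·cos0.9° = 16.0; c'Δl = 6.58; W sinα = 0.3
Slice 2: Δl = 2.6/cos23.8° = 2.842 m; N'_2 = 91·cos23.8° = 83.3; c'Δl = 13.36; W sinα = 36.7
Slice 3: Δl = 1.4/cos52.3° = 2.289 m; N'_3 = 29·cos52.3° = 17.7; c'Δl = 10.76; W sinα = 22.9
Σc'Δl = 30.7 kN/m; ΣN' = 117.0 kN/m; ΣW sinα = 59.9 kN/m
Resisting = 30.7 + 117.0·tan22.7° = 30.7 + 48.9 = 79.6 kN/m
FS = 79.6 / 59.9 = 1.329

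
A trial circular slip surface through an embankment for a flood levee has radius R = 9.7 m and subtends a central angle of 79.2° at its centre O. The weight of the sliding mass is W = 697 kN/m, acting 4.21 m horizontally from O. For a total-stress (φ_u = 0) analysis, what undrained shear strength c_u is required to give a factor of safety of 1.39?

c_u = 31.4 kPa

FS = c_u·L_a·R / (W·d), so c_u = FS·W·d / (L_a·R).
Arc length L_a = R·θ = 9.7·(79.2°·π/180) = 9.7·1.3823 = 13.41 m
c_u = 1.39·697·4.21 / (13.41·9.7) = 4078.8 / 130.06 = 31.36 kPa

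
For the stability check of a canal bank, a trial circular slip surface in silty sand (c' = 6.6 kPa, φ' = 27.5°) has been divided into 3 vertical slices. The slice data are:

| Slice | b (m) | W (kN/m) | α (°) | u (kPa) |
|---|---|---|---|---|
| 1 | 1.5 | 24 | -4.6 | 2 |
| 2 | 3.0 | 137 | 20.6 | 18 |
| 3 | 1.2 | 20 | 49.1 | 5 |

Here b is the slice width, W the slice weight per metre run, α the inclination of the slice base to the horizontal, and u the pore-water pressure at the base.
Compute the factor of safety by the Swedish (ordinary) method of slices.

Ordinary method of slices: FS = Σ[c'·Δl_i + (W_i cosα_i − u_i·Δl_i)·tanφ'] / Σ W_i sinα_i, with Δl_i = b_i / cosα_i.
Slice 1: Δl = 1.5/cos(-4.6°) = 1.505 m; N'_1 = 24·cos(-4.6°) − 2·1.505 = 20.9; c'Δl = 9.93; W sinα = -1.9
Slice 2: Δl = 3.0/cos20.6° = 3.205 m; N'_2 = 137·cos20.6° − 18·3.205 = 70.6; c'Δl = 21.15; W sinα = 48.2
Slice 3: Δl = 1.2/cos49.1° = 1.833 m; N'_3 = 20·cos49.1° − 5·1.833 = 3.9; c'Δl = 12.10; W sinα = 15.1
Σc'Δl = 43.2 kN/m; ΣN' = 95.4 kN/m; ΣW sinα = 61.4 kN/m
Resisting = 43.2 + 95.4·tan27.5° = 43.2 + 49.7 = 92.8 kN/m
FS = 92.8 / 61.4 = 1.512

FS = 1.51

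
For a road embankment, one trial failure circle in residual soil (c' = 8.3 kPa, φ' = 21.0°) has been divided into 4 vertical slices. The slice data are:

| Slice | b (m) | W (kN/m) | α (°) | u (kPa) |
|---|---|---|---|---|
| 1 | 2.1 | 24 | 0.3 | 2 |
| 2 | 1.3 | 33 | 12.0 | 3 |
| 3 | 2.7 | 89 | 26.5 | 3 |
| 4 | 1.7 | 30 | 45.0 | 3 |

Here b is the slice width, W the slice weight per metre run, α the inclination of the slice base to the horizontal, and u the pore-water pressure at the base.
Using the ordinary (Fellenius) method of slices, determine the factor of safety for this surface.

FS = 1.83

Ordinary method of slices: FS = Σ[c'·Δl_i + (W_i cosα_i − u_i·Δl_i)·tanφ'] / Σ W_i sinα_i, with Δl_i = b_i / cosα_i.
Slice 1: Δl = 2.1/cos0.3° = 2.100 m; N'_1 = 24·cos0.3° − 2·2.100 = 19.8; c'Δl = 17.43; W sinα = 0.1
Slice 2: Δl = 1.3/cos12.0° = 1.329 m; N'_2 = 33·cos12.0° − 3·1.329 = 28.3; c'Δl = 11.03; W sinα = 6.9
Slice 3: Δl = 2.7/cos26.5° = 3.017 m; N'_3 = 89·cos26.5° − 3·3.017 = 70.6; c'Δl = 25.04; W sinα = 39.7
Slice 4: Δl = 1.7/cos45.0° = 2.404 m; N'_4 = 30·cos45.0° − 3·2.404 = 14.0; c'Δl = 19.95; W sinα = 21.2
Σc'Δl = 73.5 kN/m; ΣN' = 132.7 kN/m; ΣW sinα = 67.9 kN/m
Resisting = 73.5 + 132.7·tan21.0° = 73.5 + 50.9 = 124.4 kN/m
FS = 124.4 / 67.9 = 1.832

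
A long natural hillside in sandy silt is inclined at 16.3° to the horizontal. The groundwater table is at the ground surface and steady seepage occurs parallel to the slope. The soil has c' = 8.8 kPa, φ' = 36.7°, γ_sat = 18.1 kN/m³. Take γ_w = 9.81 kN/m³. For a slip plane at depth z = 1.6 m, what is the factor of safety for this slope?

FS = 2.30

With seepage parallel to the slope and the water table at the surface, the effective normal stress on the slip plane uses the buoyant unit weight γ' = γ_sat − γ_w while the driving shear stress uses γ_sat:
FS = [c' + γ' z cos²β tanφ'] / [γ_sat z sinβ cosβ]
γ' = 18.1 − 9.81 = 8.29 kN/m³
Numerator = 8.8 + 8.29·1.6·cos²16.3°·tan36.7° = 8.8 + 8.29·1.6·0.9212·0.7454 = 17.908 kPa
Denominator = 18.1·1.6·sin16.3°·cos16.3° = 18.1·1.6·0.2807·0.9598 = 7.801 kPa
FS = 17.908 / 7.801 = 2.295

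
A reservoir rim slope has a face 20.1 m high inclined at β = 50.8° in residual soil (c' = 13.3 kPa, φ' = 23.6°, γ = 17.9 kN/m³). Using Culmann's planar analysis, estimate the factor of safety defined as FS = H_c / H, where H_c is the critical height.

H_c = (4c'/γ) · sinβ cosφ' / [1 − cos(β − φ')]
    = (4·13.3/17.9) · sin50.8°·cos23.6° / [1 − cos27.2°]
    = 2.972 · 0.7101 / 0.1106 = 19.09 m
FS = H_c / H = 19.09 / 20.1 = 0.950

FS = 0.95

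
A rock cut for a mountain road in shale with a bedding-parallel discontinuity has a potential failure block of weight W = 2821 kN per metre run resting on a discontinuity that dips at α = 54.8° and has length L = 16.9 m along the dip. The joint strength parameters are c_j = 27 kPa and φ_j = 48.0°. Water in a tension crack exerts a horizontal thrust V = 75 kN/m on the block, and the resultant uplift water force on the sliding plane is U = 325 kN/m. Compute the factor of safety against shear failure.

Resolving the block weight along and normal to the plane and applying the Mohr–Coulomb strength on the joint:
N' = W cosα − U − V sinα = 2821·cos54.8° − 325 − 75·sin54.8° = 1239.8 kN/m
Driving force T = W sinα + V cosα = 2821·sin54.8° + 75·cos54.8° = 2348.4 kN/m
Resisting force R = c_j·L + N'·tanφ_j = 27·16.9 + 1239.8·tan48.0° = 456.3 + 1377.0 = 1833.3 kN/m
FS = R / T = 1833.3 / 2348.4 = 0.781

FS = 0.78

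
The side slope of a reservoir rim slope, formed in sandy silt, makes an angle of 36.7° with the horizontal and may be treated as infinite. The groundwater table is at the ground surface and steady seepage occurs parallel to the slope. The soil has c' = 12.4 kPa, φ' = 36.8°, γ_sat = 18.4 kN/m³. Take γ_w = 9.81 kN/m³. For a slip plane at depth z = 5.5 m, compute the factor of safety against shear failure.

FS = 0.72

With seepage parallel to the slope and the water table at the surface, the effective normal stress on the slip plane uses the buoyant unit weight γ' = γ_sat − γ_w while the driving shear stress uses γ_sat:
FS = [c' + γ' z cos²β tanφ'] / [γ_sat z sinβ cosβ]
γ' = 18.4 − 9.81 = 8.59 kN/m³
Numerator = 12.4 + 8.59·5.5·cos²36.7°·tan36.8° = 12.4 + 8.59·5.5·0.6428·0.7481 = 35.121 kPa
Denominator = 18.4·5.5·sin36.7°·cos36.7° = 18.4·5.5·0.5976·0.8018 = 48.491 kPa
FS = 35.121 / 48.491 = 0.724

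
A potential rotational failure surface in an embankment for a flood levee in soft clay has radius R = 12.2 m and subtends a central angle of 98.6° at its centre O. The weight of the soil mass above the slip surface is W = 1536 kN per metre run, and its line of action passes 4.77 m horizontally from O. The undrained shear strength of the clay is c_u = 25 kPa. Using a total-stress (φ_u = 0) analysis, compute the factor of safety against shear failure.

Taking moments about the centre O, the resisting moment is provided by the undrained shear strength acting along the arc:
Arc length L_a = R·θ = 12.2·(98.6°·π/180) = 12.2·1.7209 = 20.99 m
M_R = c_u·L_a·R = 25·20.99·12.2 = 6403.4 kN·m/m
M_D = W·d = 1536·4.77 = 7326.7 kN·m/m
FS = M_R / M_D = 6403.4 / 7326.7 = 0.874

FS = 0.87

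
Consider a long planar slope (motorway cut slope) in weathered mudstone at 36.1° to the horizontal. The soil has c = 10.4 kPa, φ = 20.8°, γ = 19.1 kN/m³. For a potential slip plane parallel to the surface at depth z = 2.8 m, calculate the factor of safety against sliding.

For an infinite slope with a slip plane parallel to the surface (no pore pressure): FS = [c + γz cos²β tanφ] / [γz sinβ cosβ].
γz = 19.1·2.8 = 53.48 kN/m²
Numerator = 10.4 + 53.48·cos²36.1°·tan20.8° = 10.4 + 53.48·0.6528·0.3799 = 23.663 kPa
Denominator = 53.48·sin36.1°·cos36.1° = 53.48·0.5892·0.8080 = 25.460 kPa
FS = 23.663 / 25.460 = 0.929

FS = 0.93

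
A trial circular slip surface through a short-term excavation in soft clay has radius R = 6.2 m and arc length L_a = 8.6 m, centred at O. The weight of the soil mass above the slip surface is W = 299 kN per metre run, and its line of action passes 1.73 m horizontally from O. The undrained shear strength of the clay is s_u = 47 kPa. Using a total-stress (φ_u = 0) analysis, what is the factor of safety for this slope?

Taking moments about the centre O, the resisting moment is provided by the undrained shear strength acting along the arc:
M_R = s_u·L_a·R = 47·8.60·6.2 = 2506.0 kN·m/m
M_D = W·d = 299·1.73 = 517.3 kN·m/m
FS = M_R / M_D = 2506.0 / 517.3 = 4.845

FS = 4.84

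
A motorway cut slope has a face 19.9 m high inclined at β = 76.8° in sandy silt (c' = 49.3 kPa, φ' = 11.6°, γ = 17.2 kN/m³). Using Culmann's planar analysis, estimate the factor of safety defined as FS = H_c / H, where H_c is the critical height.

FS = 0.95

H_c = (4c'/γ) · sinβ cosφ' / [1 − cos(β − φ')]
    = (4·49.3/17.2) · sin76.8°·cos11.6° / [1 − cos65.2°]
    = 11.465 · 0.9537 / 0.5805 = 18.83 m
FS = H_c / H = 18.83 / 19.9 = 0.946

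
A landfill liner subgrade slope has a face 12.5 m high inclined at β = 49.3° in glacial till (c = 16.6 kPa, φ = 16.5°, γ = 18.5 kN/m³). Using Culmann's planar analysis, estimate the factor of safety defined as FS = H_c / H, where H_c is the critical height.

H_c = (4c/γ) · sinβ cosφ / [1 − cos(β − φ)]
    = (4·16.6/18.5) · sin49.3°·cos16.5° / [1 − cos32.8°]
    = 3.589 · 0.7269 / 0.1594 = 16.36 m
FS = H_c / H = 16.36 / 12.5 = 1.309

FS = 1.31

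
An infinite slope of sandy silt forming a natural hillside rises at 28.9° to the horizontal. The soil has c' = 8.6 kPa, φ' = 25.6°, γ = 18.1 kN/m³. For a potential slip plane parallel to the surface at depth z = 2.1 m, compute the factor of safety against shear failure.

FS = 1.40

For an infinite slope with a slip plane parallel to the surface (no pore pressure): FS = [c' + γz cos²β tanφ'] / [γz sinβ cosβ].
γz = 18.1·2.1 = 38.01 kN/m²
Numerator = 8.6 + 38.01·cos²28.9°·tan25.6° = 8.6 + 38.01·0.7664·0.4791 = 22.558 kPa
Denominator = 38.01·sin28.9°·cos28.9° = 38.01·0.4833·0.8755 = 16.082 kPa
FS = 22.558 / 16.082 = 1.403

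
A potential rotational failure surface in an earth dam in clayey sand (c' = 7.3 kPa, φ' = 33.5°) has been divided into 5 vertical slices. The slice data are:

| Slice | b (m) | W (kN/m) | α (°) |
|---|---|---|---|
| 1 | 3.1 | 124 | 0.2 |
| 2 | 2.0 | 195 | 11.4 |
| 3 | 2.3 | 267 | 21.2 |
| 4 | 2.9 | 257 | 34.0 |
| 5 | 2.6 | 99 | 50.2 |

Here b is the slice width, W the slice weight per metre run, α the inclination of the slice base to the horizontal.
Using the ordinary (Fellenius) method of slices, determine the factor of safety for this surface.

Ordinary method of slices: FS = Σ[c'·Δl_i + (W_i cosα_i)·tanφ'] / Σ W_i sinα_i, with Δl_i = b_i / cosα_i.
Slice 1: Δl = 3.1/cos0.2° = 3.100 m; N'_1 = 124·cos0.2° = 124.0; c'Δl = 22.63; W sinα = 0.4
Slice 2: Δl = 2.0/cos11.4° = 2.040 m; N'_2 = 195·cos11.4° = 191.2; c'Δl = 14.89; W sinα = 38.5
Slice 3: Δl = 2.3/cos21.2° = 2.467 m; N'_3 = 267·cos21.2° = 248.9; c'Δl = 18.01; W sinα = 96.6
Slice 4: Δl = 2.9/cos34.0° = 3.498 m; N'_4 = 257·cos34.0° = 213.1; c'Δl = 25.54; W sinα = 143.7
Slice 5: Δl = 2.6/cos50.2° = 4.062 m; N'_5 = 99·cos50.2° = 63.4; c'Δl = 29.65; W sinα = 76.1
Σc'Δl = 110.7 kN/m; ΣN' = 840.5 kN/m; ΣW sinα = 355.3 kN/m
Resisting = 110.7 + 840.5·tan33.5° = 110.7 + 556.3 = 667.0 kN/m
FS = 667.0 / 355.3 = 1.877

FS = 1.88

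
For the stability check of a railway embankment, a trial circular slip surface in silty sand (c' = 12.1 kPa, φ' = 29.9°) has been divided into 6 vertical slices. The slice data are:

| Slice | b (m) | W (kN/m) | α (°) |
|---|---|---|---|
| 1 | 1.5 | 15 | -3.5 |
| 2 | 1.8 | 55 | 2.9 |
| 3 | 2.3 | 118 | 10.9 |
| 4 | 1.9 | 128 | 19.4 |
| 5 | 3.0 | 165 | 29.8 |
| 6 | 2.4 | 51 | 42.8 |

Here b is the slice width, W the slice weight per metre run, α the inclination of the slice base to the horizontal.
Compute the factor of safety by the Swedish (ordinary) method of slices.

FS = 2.48

Ordinary method of slices: FS = Σ[c'·Δl_i + (W_i cosα_i)·tanφ'] / Σ W_i sinα_i, with Δl_i = b_i / cosα_i.
Slice 1: Δl = 1.5/cos(-3.5°) = 1.503 m; N'_1 = 15·cos(-3.5°) = 15.0; c'Δl = 18.18; W sinα = -0.9
Slice 2: Δl = 1.8/cos2.9° = 1.802 m; N'_2 = 55·cos2.9° = 54.9; c'Δl = 21.81; W sinα = 2.8
Slice 3: Δl = 2.3/cos10.9° = 2.342 m; N'_3 = 118·cos10.9° = 115.9; c'Δl = 28.34; W sinα = 22.3
Slice 4: Δl = 1.9/cos19.4° = 2.014 m; N'_4 = 128·cos19.4° = 120.7; c'Δl = 24.37; W sinα = 42.5
Slice 5: Δl = 3.0/cos29.8° = 3.457 m; N'_5 = 165·cos29.8° = 143.2; c'Δl = 41.83; W sinα = 82.0
Slice 6: Δl = 2.4/cos42.8° = 3.271 m; N'_6 = 51·cos42.8° = 37.4; c'Δl = 39.58; W sinα = 34.7
Σc'Δl = 174.1 kN/m; ΣN' = 487.1 kN/m; ΣW sinα = 183.3 kN/m
Resisting = 174.1 + 487.1·tan29.9° = 174.1 + 280.1 = 454.2 kN/m
FS = 454.2 / 183.3 = 2.477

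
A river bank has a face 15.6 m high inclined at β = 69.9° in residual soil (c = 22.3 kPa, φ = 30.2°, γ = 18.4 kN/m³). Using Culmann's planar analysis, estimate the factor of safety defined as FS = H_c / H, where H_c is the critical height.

FS = 1.09

H_c = (4c/γ) · sinβ cosφ / [1 − cos(β − φ)]
    = (4·22.3/18.4) · sin69.9°·cos30.2° / [1 − cos39.7°]
    = 4.848 · 0.8116 / 0.2306 = 17.06 m
FS = H_c / H = 17.06 / 15.6 = 1.094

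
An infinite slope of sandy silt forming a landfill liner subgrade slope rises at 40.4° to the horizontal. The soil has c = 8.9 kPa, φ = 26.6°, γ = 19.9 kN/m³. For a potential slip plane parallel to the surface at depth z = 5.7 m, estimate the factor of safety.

For an infinite slope with a slip plane parallel to the surface (no pore pressure): FS = [c + γz cos²β tanφ] / [γz sinβ cosβ].
γz = 19.9·5.7 = 113.43 kN/m²
Numerator = 8.9 + 113.43·cos²40.4°·tan26.6° = 8.9 + 113.43·0.5799·0.5008 = 41.842 kPa
Denominator = 113.43·sin40.4°·cos40.4° = 113.43·0.6481·0.7615 = 55.985 kPa
FS = 41.842 / 55.985 = 0.747

FS = 0.75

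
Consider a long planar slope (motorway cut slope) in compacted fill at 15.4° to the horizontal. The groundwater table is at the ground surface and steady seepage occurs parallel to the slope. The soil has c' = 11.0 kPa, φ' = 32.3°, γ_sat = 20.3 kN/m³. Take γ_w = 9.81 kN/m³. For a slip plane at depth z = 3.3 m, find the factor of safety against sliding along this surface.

With seepage parallel to the slope and the water table at the surface, the effective normal stress on the slip plane uses the buoyant unit weight γ' = γ_sat − γ_w while the driving shear stress uses γ_sat:
FS = [c' + γ' z cos²β tanφ'] / [γ_sat z sinβ cosβ]
γ' = 20.3 − 9.81 = 10.49 kN/m³
Numerator = 11.0 + 10.49·3.3·cos²15.4°·tan32.3° = 11.0 + 10.49·3.3·0.9295·0.6322 = 31.341 kPa
Denominator = 20.3·3.3·sin15.4°·cos15.4° = 20.3·3.3·0.2656·0.9641 = 17.151 kPa
FS = 31.341 / 17.151 = 1.827

FS = 1.83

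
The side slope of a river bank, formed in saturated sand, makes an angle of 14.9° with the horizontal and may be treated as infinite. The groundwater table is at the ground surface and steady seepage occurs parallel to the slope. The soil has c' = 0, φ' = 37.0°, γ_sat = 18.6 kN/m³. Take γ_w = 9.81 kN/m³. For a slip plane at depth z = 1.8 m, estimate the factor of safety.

FS = 1.34

With seepage parallel to the slope and the water table at the surface, the effective normal stress on the slip plane uses the buoyant unit weight γ' = γ_sat − γ_w while the driving shear stress uses γ_sat:
FS = [c' + γ' z cos²β tanφ'] / [γ_sat z sinβ cosβ]
(For c' = 0 this reduces to FS = (γ'/γ_sat)·tanφ'/tanβ.)
γ' = 18.6 − 9.81 = 8.79 kN/m³
Numerator = 0.0 + 8.79·1.8·cos²14.9°·tan37.0° = 0.0 + 8.79·1.8·0.9339·0.7536 = 11.134 kPa
Denominator = 18.6·1.8·sin14.9°·cos14.9° = 18.6·1.8·0.2571·0.9664 = 8.319 kPa
FS = 11.134 / 8.319 = 1.338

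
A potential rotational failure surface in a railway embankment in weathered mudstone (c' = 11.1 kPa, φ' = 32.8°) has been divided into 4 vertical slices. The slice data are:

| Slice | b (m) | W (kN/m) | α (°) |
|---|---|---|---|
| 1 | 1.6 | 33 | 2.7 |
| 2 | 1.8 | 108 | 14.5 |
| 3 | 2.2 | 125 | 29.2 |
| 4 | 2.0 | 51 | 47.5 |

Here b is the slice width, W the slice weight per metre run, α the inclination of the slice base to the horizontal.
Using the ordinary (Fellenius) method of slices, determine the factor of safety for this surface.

FS = 2.20

Ordinary method of slices: FS = Σ[c'·Δl_i + (W_i cosα_i)·tanφ'] / Σ W_i sinα_i, with Δl_i = b_i / cosα_i.
Slice 1: Δl = 1.6/cos2.7° = 1.602 m; N'_1 = 33·cos2.7° = 33.0; c'Δl = 17.78; W sinα = 1.6
Slice 2: Δl = 1.8/cos14.5° = 1.859 m; N'_2 = 108·cos14.5° = 104.6; c'Δl = 20.64; W sinα = 27.0
Slice 3: Δl = 2.2/cos29.2° = 2.520 m; N'_3 = 125·cos29.2° = 109.1; c'Δl = 27.98; W sinα = 61.0
Slice 4: Δl = 2.0/cos47.5° = 2.960 m; N'_4 = 51·cos47.5° = 34.5; c'Δl = 32.86; W sinα = 37.6
Σc'Δl = 99.3 kN/m; ΣN' = 281.1 kN/m; ΣW sinα = 127.2 kN/m
Resisting = 99.3 + 281.1·tan32.8° = 99.3 + 181.2 = 280.4 kN/m
FS = 280.4 / 127.2 = 2.205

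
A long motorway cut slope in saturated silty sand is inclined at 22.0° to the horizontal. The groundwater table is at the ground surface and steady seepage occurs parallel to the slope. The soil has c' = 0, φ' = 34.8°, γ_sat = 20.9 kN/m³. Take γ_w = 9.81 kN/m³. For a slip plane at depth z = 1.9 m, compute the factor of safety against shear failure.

With seepage parallel to the slope and the water table at the surface, the effective normal stress on the slip plane uses the buoyant unit weight γ' = γ_sat − γ_w while the driving shear stress uses γ_sat:
FS = [c' + γ' z cos²β tanφ'] / [γ_sat z sinβ cosβ]
(For c' = 0 this reduces to FS = (γ'/γ_sat)·tanφ'/tanβ.)
γ' = 20.9 − 9.81 = 11.09 kN/m³
Numerator = 0.0 + 11.09·1.9·cos²22.0°·tan34.8° = 0.0 + 11.09·1.9·0.8597·0.6950 = 12.590 kPa
Denominator = 20.9·1.9·sin22.0°·cos22.0° = 20.9·1.9·0.3746·0.9272 = 13.792 kPa
FS = 12.590 / 13.792 = 0.913

FS = 0.91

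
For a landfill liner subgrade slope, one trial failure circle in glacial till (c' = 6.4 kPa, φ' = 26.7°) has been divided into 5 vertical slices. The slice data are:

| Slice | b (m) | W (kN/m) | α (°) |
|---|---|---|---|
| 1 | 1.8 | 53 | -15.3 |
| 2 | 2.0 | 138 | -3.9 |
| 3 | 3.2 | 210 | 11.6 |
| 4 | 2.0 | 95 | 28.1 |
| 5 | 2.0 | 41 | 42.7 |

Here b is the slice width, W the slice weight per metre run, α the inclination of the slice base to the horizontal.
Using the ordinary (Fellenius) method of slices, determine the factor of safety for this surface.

Ordinary method of slices: FS = Σ[c'·Δl_i + (W_i cosα_i)·tanφ'] / Σ W_i sinα_i, with Δl_i = b_i / cosα_i.
Slice 1: Δl = 1.8/cos(-15.3°) = 1.866 m; N'_1 = 53·cos(-15.3°) = 51.1; c'Δl = 11.94; W sinα = -14.0
Slice 2: Δl = 2.0/cos(-3.9°) = 2.005 m; N'_2 = 138·cos(-3.9°) = 137.7; c'Δl = 12.83; W sinα = -9.4
Slice 3: Δl = 3.2/cos11.6° = 3.267 m; N'_3 = 210·cos11.6° = 205.7; c'Δl = 20.91; W sinα = 42.2
Slice 4: Δl = 2.0/cos28.1° = 2.267 m; N'_4 = 95·cos28.1° = 83.8; c'Δl = 14.51; W sinα = 44.7
Slice 5: Δl = 2.0/cos42.7° = 2.721 m; N'_5 = 41·cos42.7° = 30.1; c'Δl = 17.42; W sinα = 27.8
Σc'Δl = 77.6 kN/m; ΣN' = 508.4 kN/m; ΣW sinα = 91.4 kN/m
Resisting = 77.6 + 508.4·tan26.7° = 77.6 + 255.7 = 333.3 kN/m
FS = 333.3 / 91.4 = 3.647

FS = 3.65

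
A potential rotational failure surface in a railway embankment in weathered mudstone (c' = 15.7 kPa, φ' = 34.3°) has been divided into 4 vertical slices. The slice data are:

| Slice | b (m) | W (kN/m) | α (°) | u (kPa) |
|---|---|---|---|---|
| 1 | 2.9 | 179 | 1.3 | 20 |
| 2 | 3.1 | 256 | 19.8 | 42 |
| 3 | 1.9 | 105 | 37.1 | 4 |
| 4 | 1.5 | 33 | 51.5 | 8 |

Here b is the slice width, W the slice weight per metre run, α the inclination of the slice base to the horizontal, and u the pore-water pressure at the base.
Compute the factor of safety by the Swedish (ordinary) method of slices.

Ordinary method of slices: FS = Σ[c'·Δl_i + (W_i cosα_i − u_i·Δl_i)·tanφ'] / Σ W_i sinα_i, with Δl_i = b_i / cosα_i.
Slice 1: Δl = 2.9/cos1.3° = 2.901 m; N'_1 = 179·cos1.3° − 20·2.901 = 120.9; c'Δl = 45.54; W sinα = 4.1
Slice 2: Δl = 3.1/cos19.8° = 3.295 m; N'_2 = 256·cos19.8° − 42·3.295 = 102.5; c'Δl = 51.73; W sinα = 86.7
Slice 3: Δl = 1.9/cos37.1° = 2.382 m; N'_3 = 105·cos37.1° − 4·2.382 = 74.2; c'Δl = 37.40; W sinα = 63.3
Slice 4: Δl = 1.5/cos51.5° = 2.410 m; N'_4 = 33·cos51.5° − 8·2.410 = 1.3; c'Δl = 37.83; W sinα = 25.8
Σc'Δl = 172.5 kN/m; ΣN' = 298.9 kN/m; ΣW sinα = 179.9 kN/m
Resisting = 172.5 + 298.9·tan34.3° = 172.5 + 203.9 = 376.4 kN/m
FS = 376.4 / 179.9 = 2.092

FS = 2.09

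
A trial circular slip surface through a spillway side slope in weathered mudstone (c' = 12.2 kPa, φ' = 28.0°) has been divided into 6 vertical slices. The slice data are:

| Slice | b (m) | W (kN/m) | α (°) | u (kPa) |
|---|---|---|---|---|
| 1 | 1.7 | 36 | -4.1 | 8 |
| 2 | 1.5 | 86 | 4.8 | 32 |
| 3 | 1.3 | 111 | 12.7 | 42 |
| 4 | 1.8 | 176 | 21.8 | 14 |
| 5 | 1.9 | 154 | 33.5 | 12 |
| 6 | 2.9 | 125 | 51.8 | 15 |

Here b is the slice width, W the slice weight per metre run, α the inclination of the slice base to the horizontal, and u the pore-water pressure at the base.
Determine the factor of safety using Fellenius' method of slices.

FS = 1.27

Ordinary method of slices: FS = Σ[c'·Δl_i + (W_i cosα_i − u_i·Δl_i)·tanφ'] / Σ W_i sinα_i, with Δl_i = b_i / cosα_i.
Slice 1: Δl = 1.7/cos(-4.1°) = 1.704 m; N'_1 = 36·cos(-4.1°) − 8·1.704 = 22.3; c'Δl = 20.79; W sinα = -2.6
Slice 2: Δl = 1.5/cos4.8° = 1.505 m; N'_2 = 86·cos4.8° − 32·1.505 = 37.5; c'Δl = 18.36; W sinα = 7.2
Slice 3: Δl = 1.3/cos12.7° = 1.333 m; N'_3 = 111·cos12.7° − 42·1.333 = 52.3; c'Δl = 16.26; W sinα = 24.4
Slice 4: Δl = 1.8/cos21.8° = 1.939 m; N'_4 = 176·cos21.8° − 14·1.939 = 136.3; c'Δl = 23.65; W sinα = 65.4
Slice 5: Δl = 1.9/cos33.5° = 2.278 m; N'_5 = 154·cos33.5° − 12·2.278 = 101.1; c'Δl = 27.80; W sinα = 85.0
Slice 6: Δl = 2.9/cos51.8° = 4.689 m; N'_6 = 125·cos51.8° − 15·4.689 = 7.0; c'Δl = 57.21; W sinα = 98.2
Σc'Δl = 164.1 kN/m; ΣN' = 356.4 kN/m; ΣW sinα = 277.6 kN/m
Resisting = 164.1 + 356.4·tan28.0° = 164.1 + 189.5 = 353.6 kN/m
FS = 353.6 / 277.6 = 1.274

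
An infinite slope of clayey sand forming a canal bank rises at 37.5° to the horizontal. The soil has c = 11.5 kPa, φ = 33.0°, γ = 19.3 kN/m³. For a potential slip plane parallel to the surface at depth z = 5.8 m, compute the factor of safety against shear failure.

For an infinite slope with a slip plane parallel to the surface (no pore pressure): FS = [c + γz cos²β tanφ] / [γz sinβ cosβ].
γz = 19.3·5.8 = 111.94 kN/m²
Numerator = 11.5 + 111.94·cos²37.5°·tan33.0° = 11.5 + 111.94·0.6294·0.6494 = 57.255 kPa
Denominator = 111.94·sin37.5°·cos37.5° = 111.94·0.6088·0.7934 = 54.063 kPa
FS = 57.255 / 54.063 = 1.059

FS = 1.06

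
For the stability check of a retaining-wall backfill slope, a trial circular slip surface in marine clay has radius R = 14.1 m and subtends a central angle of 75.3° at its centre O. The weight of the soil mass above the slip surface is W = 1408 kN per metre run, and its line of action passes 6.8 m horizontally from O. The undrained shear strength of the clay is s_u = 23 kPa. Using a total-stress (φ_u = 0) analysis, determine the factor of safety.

Taking moments about the centre O, the resisting moment is provided by the undrained shear strength acting along the arc:
Arc length L_a = R·θ = 14.1·(75.3°·π/180) = 14.1·1.3142 = 18.53 m
M_R = s_u·L_a·R = 23·18.53·14.1 = 6009.5 kN·m/m
M_D = W·d = 1408·6.8 = 9574.4 kN·m/m
FS = M_R / M_D = 6009.5 / 9574.4 = 0.628

FS = 0.63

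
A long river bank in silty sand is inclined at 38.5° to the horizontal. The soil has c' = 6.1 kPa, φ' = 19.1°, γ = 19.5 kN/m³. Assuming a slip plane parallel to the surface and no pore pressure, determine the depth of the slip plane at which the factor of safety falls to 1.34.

z = 0.71 m

Setting FS = 1.34 in FS = [c' + γz cos²β tanφ'] / [γz sinβ cosβ] and solving for z:
z = c' / [γ cosβ (FS·sinβ − cosβ·tanφ')]
  = 6.1 / [19.5·cos38.5°·(1.34·sin38.5° − cos38.5°·tan19.1°)]
  = 6.1 / [19.5·0.7826·(1.34·0.6225 − 0.7826·0.3463)]
  = 6.1 / 8.5944 = 0.710 m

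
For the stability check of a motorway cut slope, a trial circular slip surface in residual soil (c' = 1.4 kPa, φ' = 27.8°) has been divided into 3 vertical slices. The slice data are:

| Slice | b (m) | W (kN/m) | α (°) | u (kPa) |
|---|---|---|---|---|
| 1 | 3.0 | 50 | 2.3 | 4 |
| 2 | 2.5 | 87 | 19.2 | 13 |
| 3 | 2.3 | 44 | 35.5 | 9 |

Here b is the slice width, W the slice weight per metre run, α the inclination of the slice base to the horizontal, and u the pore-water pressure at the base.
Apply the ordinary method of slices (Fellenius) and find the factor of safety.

FS = 1.11

Ordinary method of slices: FS = Σ[c'·Δl_i + (W_i cosα_i − u_i·Δl_i)·tanφ'] / Σ W_i sinα_i, with Δl_i = b_i / cosα_i.
Slice 1: Δl = 3.0/cos2.3° = 3.002 m; N'_1 = 50·cos2.3° − 4·3.002 = 38.0; c'Δl = 4.20; W sinα = 2.0
Slice 2: Δl = 2.5/cos19.2° = 2.647 m; N'_2 = 87·cos19.2° − 13·2.647 = 47.7; c'Δl = 3.71; W sinα = 28.6
Slice 3: Δl = 2.3/cos35.5° = 2.825 m; N'_3 = 44·cos35.5° − 9·2.825 = 10.4; c'Δl = 3.96; W sinα = 25.6
Σc'Δl = 11.9 kN/m; ΣN' = 96.1 kN/m; ΣW sinα = 56.2 kN/m
Resisting = 11.9 + 96.1·tan27.8° = 11.9 + 50.7 = 62.5 kN/m
FS = 62.5 / 56.2 = 1.113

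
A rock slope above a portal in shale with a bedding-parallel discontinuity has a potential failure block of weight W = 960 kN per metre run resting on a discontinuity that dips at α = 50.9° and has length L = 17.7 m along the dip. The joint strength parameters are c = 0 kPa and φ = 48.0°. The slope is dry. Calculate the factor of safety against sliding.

Resolving the block weight along and normal to the plane and applying the Mohr–Coulomb strength on the joint:
N' = W cosα = 960·cos50.9° = 605.4 kN/m
Driving force T = W sinα = 960·sin50.9° = 745.0 kN/m
Resisting force R = c·L + N'·tanφ = 0·17.7 + 605.4·tan48.0° = 0.0 + 672.4 = 672.4 kN/m
FS = R / T = 672.4 / 745.0 = 0.903

FS = 0.90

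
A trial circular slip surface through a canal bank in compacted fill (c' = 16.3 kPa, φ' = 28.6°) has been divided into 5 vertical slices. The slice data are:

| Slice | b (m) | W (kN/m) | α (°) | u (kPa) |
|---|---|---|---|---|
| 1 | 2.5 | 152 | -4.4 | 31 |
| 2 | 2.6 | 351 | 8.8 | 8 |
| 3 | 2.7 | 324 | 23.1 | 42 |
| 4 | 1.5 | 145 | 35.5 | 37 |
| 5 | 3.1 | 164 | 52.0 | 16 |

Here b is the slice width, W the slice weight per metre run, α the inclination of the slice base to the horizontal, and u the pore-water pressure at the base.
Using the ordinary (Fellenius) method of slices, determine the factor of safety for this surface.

FS = 1.56

Ordinary method of slices: FS = Σ[c'·Δl_i + (W_i cosα_i − u_i·Δl_i)·tanφ'] / Σ W_i sinα_i, with Δl_i = b_i / cosα_i.
Slice 1: Δl = 2.5/cos(-4.4°) = 2.507 m; N'_1 = 152·cos(-4.4°) − 31·2.507 = 73.8; c'Δl = 40.87; W sinα = -11.7
Slice 2: Δl = 2.6/cos8.8° = 2.631 m; N'_2 = 351·cos8.8° − 8·2.631 = 325.8; c'Δl = 42.88; W sinα = 53.7
Slice 3: Δl = 2.7/cos23.1° = 2.935 m; N'_3 = 324·cos23.1° − 42·2.935 = 174.7; c'Δl = 47.85; W sinα = 127.1
Slice 4: Δl = 1.5/cos35.5° = 1.842 m; N'_4 = 145·cos35.5° − 37·1.842 = 49.9; c'Δl = 30.03; W sinα = 84.2
Slice 5: Δl = 3.1/cos52.0° = 5.035 m; N'_5 = 164·cos52.0° − 16·5.035 = 20.4; c'Δl = 82.07; W sinα = 129.2
Σc'Δl = 243.7 kN/m; ΣN' = 644.7 kN/m; ΣW sinα = 382.6 kN/m
Resisting = 243.7 + 644.7·tan28.6° = 243.7 + 351.5 = 595.2 kN/m
FS = 595.2 / 382.6 = 1.556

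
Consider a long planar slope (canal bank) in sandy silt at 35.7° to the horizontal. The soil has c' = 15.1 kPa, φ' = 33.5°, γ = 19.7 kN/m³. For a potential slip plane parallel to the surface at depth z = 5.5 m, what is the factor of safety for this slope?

FS = 1.22

For an infinite slope with a slip plane parallel to the surface (no pore pressure): FS = [c' + γz cos²β tanφ'] / [γz sinβ cosβ].
γz = 19.7·5.5 = 108.35 kN/m²
Numerator = 15.1 + 108.35·cos²35.7°·tan33.5° = 15.1 + 108.35·0.6595·0.6619 = 62.395 kPa
Denominator = 108.35·sin35.7°·cos35.7° = 108.35·0.5835·0.8121 = 51.345 kPa
FS = 62.395 / 51.345 = 1.215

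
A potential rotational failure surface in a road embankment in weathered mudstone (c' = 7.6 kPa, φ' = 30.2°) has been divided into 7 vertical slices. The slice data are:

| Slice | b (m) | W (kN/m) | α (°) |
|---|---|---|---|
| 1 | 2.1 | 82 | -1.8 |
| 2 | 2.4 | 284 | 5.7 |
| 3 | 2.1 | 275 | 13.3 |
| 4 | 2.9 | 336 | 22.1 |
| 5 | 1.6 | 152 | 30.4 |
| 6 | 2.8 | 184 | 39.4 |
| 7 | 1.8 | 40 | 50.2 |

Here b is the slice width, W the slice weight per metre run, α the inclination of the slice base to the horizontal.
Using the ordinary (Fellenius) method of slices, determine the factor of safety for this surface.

FS = 1.96

Ordinary method of slices: FS = Σ[c'·Δl_i + (W_i cosα_i)·tanφ'] / Σ W_i sinα_i, with Δl_i = b_i / cosα_i.
Slice 1: Δl = 2.1/cos(-1.8°) = 2.101 m; N'_1 = 82·cos(-1.8°) = 82.0; c'Δl = 15.97; W sinα = -2.6
Slice 2: Δl = 2.4/cos5.7° = 2.412 m; N'_2 = 284·cos5.7° = 282.6; c'Δl = 18.33; W sinα = 28.2
Slice 3: Δl = 2.1/cos13.3° = 2.158 m; N'_3 = 275·cos13.3° = 267.6; c'Δl = 16.40; W sinα = 63.3
Slice 4: Δl = 2.9/cos22.1° = 3.130 m; N'_4 = 336·cos22.1° = 311.3; c'Δl = 23.79; W sinα = 126.4
Slice 5: Δl = 1.6/cos30.4° = 1.855 m; N'_5 = 152·cos30.4° = 131.1; c'Δl = 14.10; W sinα = 76.9
Slice 6: Δl = 2.8/cos39.4° = 3.623 m; N'_6 = 184·cos39.4° = 142.2; c'Δl = 27.54; W sinα = 116.8
Slice 7: Δl = 1.8/cos50.2° = 2.812 m; N'_7 = 40·cos50.2° = 25.6; c'Δl = 21.37; W sinα = 30.7
Σc'Δl = 137.5 kN/m; ΣN' = 1242.4 kN/m; ΣW sinα = 439.7 kN/m
Resisting = 137.5 + 1242.4·tan30.2° = 137.5 + 723.1 = 860.6 kN/m
FS = 860.6 / 439.7 = 1.957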